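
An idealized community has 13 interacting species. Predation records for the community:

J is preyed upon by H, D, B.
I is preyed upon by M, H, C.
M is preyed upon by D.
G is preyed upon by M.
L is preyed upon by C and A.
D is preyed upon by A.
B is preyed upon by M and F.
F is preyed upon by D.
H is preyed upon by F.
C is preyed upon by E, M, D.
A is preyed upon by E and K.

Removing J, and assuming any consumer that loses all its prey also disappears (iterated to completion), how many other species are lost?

Remove J.
Round 1: B (all prey gone) → extinct.
No further losses. Total secondary extinctions: 1.

1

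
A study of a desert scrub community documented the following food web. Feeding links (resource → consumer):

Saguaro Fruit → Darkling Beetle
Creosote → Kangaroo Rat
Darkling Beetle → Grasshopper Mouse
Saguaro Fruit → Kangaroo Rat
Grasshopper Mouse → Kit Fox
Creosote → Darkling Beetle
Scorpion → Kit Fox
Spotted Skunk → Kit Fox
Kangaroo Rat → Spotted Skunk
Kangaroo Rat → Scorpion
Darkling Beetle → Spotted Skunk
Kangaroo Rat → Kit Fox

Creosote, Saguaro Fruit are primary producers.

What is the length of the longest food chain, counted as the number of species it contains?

4 species

One longest chain: Creosote → Darkling Beetle → Grasshopper Mouse → Kit Fox.
It has 4 species and 3 links.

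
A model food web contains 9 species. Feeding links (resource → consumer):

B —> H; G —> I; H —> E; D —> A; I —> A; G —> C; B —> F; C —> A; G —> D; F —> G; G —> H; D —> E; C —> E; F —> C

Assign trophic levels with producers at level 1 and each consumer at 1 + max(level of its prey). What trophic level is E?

B is a producer → level 1.
F eats B → level 2.
G eats F → level 3.
C eats G (level 3); other prey at levels: F 2 → level 4.
E eats C (level 4); other prey at levels: D 4, H 4 → level 5.

Trophic level 5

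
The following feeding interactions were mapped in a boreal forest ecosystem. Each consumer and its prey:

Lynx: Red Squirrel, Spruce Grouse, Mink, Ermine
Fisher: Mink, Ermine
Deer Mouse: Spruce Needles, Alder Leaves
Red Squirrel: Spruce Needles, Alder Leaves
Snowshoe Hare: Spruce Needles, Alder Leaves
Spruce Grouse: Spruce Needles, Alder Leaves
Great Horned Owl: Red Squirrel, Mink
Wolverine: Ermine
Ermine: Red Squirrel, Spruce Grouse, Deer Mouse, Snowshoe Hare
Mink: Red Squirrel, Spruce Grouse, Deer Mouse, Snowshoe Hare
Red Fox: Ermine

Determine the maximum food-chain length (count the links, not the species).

One longest chain: Spruce Needles → Red Squirrel → Mink → Fisher.
It has 4 species and 3 links.

3 links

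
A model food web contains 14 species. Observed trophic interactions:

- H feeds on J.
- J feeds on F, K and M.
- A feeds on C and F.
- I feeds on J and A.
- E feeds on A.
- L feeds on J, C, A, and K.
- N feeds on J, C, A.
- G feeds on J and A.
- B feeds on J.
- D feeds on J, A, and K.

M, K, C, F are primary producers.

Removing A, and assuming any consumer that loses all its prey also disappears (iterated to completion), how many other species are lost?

1

Remove A.
Round 1: E (all prey gone) → extinct.
No further losses. Total secondary extinctions: 1.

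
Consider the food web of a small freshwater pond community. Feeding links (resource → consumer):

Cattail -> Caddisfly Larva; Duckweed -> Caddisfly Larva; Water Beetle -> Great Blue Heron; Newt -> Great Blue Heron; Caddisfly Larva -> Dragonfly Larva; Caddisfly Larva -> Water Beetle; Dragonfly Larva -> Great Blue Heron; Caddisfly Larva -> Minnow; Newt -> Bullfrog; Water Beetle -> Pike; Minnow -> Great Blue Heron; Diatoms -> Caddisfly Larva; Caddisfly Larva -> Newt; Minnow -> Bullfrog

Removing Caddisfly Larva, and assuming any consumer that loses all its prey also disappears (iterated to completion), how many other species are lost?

7

Remove Caddisfly Larva.
Round 1: Dragonfly Larva (all prey gone), Minnow (all prey gone), Water Beetle (all prey gone), Newt (all prey gone) → extinct.
Round 2: Great Blue Heron (all prey gone), Pike (all prey gone), Bullfrog (all prey gone) → extinct.
No further losses. Total secondary extinctions: 7.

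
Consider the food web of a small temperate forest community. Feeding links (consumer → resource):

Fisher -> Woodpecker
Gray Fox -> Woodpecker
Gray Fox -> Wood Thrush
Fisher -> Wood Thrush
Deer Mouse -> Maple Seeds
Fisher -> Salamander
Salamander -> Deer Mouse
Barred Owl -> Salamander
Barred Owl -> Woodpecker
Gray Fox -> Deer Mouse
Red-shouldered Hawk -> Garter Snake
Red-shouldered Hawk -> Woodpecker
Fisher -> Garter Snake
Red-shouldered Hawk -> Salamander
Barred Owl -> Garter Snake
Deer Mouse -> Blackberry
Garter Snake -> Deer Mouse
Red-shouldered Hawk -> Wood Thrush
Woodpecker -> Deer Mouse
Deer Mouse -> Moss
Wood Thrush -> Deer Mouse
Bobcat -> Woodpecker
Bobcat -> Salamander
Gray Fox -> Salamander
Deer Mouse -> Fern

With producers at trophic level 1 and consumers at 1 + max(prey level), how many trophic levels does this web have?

Producers (level 1): Fern, Maple Seeds, Moss, Blackberry.
Fern → Deer Mouse → Woodpecker → Bobcat gives Bobcat level 4.
No species has a prey at level 4, so no species reaches level 5.

4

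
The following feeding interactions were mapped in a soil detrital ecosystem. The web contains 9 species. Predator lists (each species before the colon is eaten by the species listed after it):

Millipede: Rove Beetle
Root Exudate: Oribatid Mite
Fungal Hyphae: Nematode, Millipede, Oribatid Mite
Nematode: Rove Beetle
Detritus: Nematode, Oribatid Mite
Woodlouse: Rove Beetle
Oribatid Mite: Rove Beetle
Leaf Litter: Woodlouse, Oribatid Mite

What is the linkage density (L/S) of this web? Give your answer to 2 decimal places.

There are L = 12 links among S = 9 species.
L/S = 12/9 = 1.3333 ≈ 1.33.

L/S = 1.33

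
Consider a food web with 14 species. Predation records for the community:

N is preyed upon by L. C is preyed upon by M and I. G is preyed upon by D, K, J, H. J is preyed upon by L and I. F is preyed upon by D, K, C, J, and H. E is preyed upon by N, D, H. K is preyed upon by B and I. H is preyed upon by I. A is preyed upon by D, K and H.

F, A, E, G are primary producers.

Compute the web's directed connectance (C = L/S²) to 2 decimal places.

The web has S = 14 species and L = 23 feeding links.
C = L / S² = 23 / 196 = 0.1173 ≈ 0.12.

C = 0.12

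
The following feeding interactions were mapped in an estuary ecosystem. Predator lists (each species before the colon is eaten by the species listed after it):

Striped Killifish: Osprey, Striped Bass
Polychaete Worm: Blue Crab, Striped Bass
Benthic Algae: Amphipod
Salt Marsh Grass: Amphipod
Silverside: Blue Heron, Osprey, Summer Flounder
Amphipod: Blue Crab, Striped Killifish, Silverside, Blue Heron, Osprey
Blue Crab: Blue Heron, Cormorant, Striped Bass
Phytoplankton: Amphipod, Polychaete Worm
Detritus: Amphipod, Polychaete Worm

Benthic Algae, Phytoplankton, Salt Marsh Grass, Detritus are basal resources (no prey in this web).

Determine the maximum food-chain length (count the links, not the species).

3 links

One longest chain: Benthic Algae → Amphipod → Silverside → Blue Heron.
It has 4 species and 3 links.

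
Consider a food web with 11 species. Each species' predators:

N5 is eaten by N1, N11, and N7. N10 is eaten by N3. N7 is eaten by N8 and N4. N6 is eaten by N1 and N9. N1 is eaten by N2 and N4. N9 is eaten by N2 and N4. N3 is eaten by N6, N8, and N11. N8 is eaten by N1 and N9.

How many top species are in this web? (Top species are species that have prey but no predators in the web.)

3

Top species (has prey, but nothing eats it): N11, N2, N4.
Count: 3.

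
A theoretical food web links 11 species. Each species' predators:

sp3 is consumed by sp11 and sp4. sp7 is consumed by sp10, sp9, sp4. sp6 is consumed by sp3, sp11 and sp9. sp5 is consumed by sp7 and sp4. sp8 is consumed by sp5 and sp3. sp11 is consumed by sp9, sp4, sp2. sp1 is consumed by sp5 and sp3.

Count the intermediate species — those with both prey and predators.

Intermediate species (has both prey and predators): sp5, sp3, sp11, sp7.
Count: 4.

4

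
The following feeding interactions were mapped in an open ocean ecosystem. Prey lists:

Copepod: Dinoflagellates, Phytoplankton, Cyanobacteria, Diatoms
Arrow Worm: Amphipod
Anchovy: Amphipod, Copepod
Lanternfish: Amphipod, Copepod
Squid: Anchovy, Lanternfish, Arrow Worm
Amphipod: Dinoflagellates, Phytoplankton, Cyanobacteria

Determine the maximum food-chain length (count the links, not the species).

3 links

One longest chain: Dinoflagellates → Amphipod → Arrow Worm → Squid.
It has 4 species and 3 links.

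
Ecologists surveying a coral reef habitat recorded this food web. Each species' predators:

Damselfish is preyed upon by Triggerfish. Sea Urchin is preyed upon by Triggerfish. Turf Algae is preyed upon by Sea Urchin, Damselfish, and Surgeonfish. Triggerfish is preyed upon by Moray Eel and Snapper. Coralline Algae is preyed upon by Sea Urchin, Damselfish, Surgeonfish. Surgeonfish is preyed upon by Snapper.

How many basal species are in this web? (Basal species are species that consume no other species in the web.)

2

Basal species (no prey listed): Turf Algae, Coralline Algae.
Count: 2.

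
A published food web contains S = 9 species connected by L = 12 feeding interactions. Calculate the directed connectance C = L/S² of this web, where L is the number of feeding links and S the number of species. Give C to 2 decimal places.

The web has S = 9 species and L = 12 feeding links.
C = L / S² = 12 / 81 = 0.1481 ≈ 0.15.

C = 0.15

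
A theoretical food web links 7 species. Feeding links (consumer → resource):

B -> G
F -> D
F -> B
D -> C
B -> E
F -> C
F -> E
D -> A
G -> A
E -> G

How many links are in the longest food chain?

4 links

One longest chain: A → G → E → B → F.
It has 5 species and 4 links.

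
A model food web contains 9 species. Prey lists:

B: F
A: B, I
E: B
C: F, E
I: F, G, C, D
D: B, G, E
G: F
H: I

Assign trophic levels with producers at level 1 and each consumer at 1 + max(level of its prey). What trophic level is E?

F is a producer → level 1.
B eats F → level 2.
E eats B → level 3.

Trophic level 3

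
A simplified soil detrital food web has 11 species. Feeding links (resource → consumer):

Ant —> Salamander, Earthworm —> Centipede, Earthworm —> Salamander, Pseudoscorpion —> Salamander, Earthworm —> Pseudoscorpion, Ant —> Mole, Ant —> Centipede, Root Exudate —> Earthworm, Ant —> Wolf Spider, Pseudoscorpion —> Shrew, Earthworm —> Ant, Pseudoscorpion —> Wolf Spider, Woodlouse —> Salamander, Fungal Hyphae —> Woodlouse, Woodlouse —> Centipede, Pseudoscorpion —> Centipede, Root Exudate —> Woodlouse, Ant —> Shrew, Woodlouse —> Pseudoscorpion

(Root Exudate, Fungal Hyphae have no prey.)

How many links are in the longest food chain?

One longest chain: Root Exudate → Woodlouse → Pseudoscorpion → Wolf Spider.
It has 4 species and 3 links.

3 links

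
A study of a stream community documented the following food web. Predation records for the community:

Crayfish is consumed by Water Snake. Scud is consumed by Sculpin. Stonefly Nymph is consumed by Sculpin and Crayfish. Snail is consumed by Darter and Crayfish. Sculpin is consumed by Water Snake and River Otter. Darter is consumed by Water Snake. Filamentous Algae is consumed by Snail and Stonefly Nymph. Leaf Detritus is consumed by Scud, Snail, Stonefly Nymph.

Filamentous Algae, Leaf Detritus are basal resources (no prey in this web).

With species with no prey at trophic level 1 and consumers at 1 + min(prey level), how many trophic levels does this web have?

Basal resources (level 1): Filamentous Algae, Leaf Detritus.
Following each consumer down to its lowest-level prey: Filamentous Algae → Snail → Darter → Water Snake (levels 1 through 4).
All prey of Water Snake (Darter 3, Sculpin 3, Crayfish 3) are at level 3 or above, so Water Snake is at level 1 + 3 = 4.
Every consumer has at least one prey at level 3 or below, so none exceeds level 4.

4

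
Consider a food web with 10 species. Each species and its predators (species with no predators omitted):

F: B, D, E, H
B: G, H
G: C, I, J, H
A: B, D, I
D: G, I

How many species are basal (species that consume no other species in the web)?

Basal species (no prey listed): F, A.
Count: 2.

2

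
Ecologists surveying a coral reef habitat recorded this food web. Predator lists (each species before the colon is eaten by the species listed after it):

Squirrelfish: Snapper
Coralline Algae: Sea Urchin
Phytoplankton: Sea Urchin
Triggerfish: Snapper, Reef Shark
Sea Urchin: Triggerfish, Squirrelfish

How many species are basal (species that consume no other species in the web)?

Basal species (no prey listed): Phytoplankton, Coralline Algae.
Count: 2.

2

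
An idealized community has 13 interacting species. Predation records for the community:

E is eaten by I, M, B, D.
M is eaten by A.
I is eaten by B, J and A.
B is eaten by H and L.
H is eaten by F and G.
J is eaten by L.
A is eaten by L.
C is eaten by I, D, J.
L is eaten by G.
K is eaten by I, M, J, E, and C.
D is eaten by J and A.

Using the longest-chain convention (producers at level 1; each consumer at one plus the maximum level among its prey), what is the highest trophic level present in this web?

Producers (level 1): K.
K → E → I → B → H → F gives F level 6.
No species has a prey at level 6, so no species reaches level 7.

6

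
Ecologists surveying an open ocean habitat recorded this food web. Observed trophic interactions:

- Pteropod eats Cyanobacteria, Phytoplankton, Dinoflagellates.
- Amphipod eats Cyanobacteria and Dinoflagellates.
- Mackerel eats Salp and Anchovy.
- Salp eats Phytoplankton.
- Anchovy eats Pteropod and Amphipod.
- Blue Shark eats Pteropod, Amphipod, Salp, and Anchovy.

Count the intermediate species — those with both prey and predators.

4

Intermediate species (has both prey and predators): Salp, Amphipod, Pteropod, Anchovy.
Count: 4.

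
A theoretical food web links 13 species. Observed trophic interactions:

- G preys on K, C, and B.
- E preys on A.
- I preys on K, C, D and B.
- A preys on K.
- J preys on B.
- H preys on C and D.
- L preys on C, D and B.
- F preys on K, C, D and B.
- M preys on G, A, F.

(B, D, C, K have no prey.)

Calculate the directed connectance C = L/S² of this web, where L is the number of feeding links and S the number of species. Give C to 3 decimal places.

The web has S = 13 species and L = 22 feeding links.
C = L / S² = 22 / 169 = 0.1302 ≈ 0.130.

C = 0.130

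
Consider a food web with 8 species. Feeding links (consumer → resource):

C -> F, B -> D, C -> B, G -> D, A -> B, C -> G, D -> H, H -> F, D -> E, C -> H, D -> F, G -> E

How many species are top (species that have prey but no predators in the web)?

Top species (has prey, but nothing eats it): C, A.
Count: 2.

2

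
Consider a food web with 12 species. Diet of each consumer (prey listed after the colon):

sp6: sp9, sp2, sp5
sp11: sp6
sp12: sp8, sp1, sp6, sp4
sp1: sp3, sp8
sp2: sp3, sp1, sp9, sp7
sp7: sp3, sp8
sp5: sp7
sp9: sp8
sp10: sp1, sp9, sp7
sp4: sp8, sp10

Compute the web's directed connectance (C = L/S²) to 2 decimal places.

C = 0.16

The web has S = 12 species and L = 23 feeding links.
C = L / S² = 23 / 144 = 0.1597 ≈ 0.16.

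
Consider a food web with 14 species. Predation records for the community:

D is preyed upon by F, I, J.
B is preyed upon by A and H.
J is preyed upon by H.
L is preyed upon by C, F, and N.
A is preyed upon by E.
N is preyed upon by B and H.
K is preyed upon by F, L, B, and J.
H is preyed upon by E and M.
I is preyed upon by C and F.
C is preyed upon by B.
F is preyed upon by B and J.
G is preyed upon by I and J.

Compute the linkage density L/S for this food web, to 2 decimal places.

There are L = 25 links among S = 14 species.
L/S = 25/14 = 1.7857 ≈ 1.79.

L/S = 1.79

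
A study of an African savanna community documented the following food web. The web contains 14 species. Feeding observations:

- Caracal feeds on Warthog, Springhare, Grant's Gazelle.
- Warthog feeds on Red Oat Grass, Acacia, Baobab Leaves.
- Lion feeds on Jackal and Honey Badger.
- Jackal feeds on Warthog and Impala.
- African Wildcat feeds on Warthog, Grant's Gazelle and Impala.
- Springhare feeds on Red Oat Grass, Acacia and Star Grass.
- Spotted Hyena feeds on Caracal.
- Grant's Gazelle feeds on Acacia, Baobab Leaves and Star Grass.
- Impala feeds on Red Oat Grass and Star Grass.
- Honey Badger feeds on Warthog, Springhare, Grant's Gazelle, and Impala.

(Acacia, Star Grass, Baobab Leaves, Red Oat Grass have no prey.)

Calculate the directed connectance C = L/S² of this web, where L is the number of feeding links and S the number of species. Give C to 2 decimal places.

The web has S = 14 species and L = 26 feeding links.
C = L / S² = 26 / 196 = 0.1327 ≈ 0.13.

C = 0.13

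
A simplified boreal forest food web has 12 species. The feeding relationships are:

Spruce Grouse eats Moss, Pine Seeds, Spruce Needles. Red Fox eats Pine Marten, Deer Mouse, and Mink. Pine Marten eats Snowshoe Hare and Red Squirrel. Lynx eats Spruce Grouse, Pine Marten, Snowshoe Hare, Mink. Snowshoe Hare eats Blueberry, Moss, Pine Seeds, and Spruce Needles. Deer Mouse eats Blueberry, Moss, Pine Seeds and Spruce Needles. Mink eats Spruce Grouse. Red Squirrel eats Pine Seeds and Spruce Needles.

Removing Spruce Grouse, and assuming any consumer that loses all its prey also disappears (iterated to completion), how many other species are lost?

Remove Spruce Grouse.
Round 1: Mink (all prey gone) → extinct.
No further losses. Total secondary extinctions: 1.

1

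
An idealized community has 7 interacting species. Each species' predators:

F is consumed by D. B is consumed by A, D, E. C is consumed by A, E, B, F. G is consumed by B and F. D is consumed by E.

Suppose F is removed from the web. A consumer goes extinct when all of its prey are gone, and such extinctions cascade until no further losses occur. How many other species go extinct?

Remove F.
Every predator of it retains at least one other prey: D still has B.
No consumer loses all prey, so no secondary extinctions occur.

0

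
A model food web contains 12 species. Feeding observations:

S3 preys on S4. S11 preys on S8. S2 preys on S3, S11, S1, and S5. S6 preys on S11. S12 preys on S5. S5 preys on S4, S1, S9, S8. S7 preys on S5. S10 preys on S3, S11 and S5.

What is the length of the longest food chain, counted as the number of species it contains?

One longest chain: S8 → S11 → S10.
It has 3 species and 2 links.

3 species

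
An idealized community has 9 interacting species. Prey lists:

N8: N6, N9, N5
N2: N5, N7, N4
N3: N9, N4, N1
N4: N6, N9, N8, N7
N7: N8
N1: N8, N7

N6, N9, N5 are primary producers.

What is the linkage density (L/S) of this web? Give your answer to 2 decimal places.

L/S = 1.78

There are L = 16 links among S = 9 species.
L/S = 16/9 = 1.7778 ≈ 1.78.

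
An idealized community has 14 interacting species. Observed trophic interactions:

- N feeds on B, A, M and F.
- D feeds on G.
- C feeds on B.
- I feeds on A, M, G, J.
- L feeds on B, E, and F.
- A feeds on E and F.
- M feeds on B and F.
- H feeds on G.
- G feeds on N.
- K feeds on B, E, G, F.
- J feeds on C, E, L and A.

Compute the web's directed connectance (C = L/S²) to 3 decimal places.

C = 0.138

The web has S = 14 species and L = 27 feeding links.
C = L / S² = 27 / 196 = 0.1378 ≈ 0.138.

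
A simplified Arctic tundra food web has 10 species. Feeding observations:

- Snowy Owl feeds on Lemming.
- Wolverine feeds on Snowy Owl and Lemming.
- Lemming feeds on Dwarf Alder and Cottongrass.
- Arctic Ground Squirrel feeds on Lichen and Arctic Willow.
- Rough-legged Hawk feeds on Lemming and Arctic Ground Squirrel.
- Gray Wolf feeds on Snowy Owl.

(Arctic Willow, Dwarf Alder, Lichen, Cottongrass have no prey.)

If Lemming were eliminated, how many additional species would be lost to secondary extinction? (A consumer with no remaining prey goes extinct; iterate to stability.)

Remove Lemming.
Round 1: Snowy Owl (all prey gone) → extinct.
Round 2: Wolverine (all prey gone), Gray Wolf (all prey gone) → extinct.
No further losses. Total secondary extinctions: 3.

3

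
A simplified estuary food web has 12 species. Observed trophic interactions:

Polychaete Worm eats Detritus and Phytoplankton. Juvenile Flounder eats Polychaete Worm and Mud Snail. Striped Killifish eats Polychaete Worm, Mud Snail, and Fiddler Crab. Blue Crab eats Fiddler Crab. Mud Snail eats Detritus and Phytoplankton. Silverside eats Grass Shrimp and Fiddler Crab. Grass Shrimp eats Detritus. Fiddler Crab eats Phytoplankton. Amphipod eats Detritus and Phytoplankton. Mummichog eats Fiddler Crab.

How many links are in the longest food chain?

One longest chain: Detritus → Grass Shrimp → Silverside.
It has 3 species and 2 links.

2 links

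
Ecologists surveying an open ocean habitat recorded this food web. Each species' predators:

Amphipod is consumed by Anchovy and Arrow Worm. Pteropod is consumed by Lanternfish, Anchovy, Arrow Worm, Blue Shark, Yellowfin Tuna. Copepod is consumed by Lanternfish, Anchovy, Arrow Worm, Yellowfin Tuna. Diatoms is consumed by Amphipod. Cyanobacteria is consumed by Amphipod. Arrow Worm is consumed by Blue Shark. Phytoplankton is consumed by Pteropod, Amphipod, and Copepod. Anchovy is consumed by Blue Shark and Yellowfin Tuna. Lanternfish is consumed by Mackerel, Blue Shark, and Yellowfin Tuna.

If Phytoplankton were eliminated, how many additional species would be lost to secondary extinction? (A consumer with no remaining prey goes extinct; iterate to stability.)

4

Remove Phytoplankton.
Round 1: Pteropod (all prey gone), Copepod (all prey gone) → extinct.
Round 2: Lanternfish (all prey gone) → extinct.
Round 3: Mackerel (all prey gone) → extinct.
No further losses. Total secondary extinctions: 4.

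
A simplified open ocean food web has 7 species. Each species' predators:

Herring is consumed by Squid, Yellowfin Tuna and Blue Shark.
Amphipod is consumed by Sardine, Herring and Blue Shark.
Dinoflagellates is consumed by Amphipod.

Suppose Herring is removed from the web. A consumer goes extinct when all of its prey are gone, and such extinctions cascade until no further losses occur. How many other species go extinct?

Remove Herring.
Round 1: Squid (all prey gone), Yellowfin Tuna (all prey gone) → extinct.
No further losses. Total secondary extinctions: 2.

2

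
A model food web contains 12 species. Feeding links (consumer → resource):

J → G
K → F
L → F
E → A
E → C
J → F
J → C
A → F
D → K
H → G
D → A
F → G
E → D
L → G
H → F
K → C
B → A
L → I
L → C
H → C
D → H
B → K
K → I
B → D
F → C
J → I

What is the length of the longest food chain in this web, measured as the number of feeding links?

One longest chain: C → F → A → D → B.
It has 5 species and 4 links.

4 links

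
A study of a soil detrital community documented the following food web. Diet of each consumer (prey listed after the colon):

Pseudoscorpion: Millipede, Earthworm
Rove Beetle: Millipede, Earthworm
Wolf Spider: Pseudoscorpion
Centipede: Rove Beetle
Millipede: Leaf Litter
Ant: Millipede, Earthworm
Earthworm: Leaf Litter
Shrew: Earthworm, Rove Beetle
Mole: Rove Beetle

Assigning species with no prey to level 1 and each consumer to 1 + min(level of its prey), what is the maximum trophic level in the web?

4

Basal resources (level 1): Leaf Litter.
Following each consumer down to its lowest-level prey: Leaf Litter → Millipede → Rove Beetle → Centipede (levels 1 through 4).
All prey of Centipede (Rove Beetle 3) are at level 3 or above, so Centipede is at level 1 + 3 = 4.
Every consumer has at least one prey at level 3 or below, so none exceeds level 4.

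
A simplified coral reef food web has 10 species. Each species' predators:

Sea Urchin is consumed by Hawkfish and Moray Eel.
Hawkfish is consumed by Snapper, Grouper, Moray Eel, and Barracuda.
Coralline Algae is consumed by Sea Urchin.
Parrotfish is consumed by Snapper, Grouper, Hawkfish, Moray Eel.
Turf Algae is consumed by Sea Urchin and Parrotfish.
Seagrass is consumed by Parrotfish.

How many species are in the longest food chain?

4 species

One longest chain: Turf Algae → Parrotfish → Hawkfish → Moray Eel.
It has 4 species and 3 links.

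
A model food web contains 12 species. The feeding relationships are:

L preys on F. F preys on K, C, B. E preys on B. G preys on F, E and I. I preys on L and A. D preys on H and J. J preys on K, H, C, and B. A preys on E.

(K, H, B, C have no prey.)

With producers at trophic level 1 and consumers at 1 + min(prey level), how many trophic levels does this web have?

Producers (level 1): K, H, B, C.
Following each consumer down to its lowest-level prey: K → F → L → I (levels 1 through 4).
All prey of I (L 3, A 3) are at level 3 or above, so I is at level 1 + 3 = 4.
Every consumer has at least one prey at level 3 or below, so none exceeds level 4.

4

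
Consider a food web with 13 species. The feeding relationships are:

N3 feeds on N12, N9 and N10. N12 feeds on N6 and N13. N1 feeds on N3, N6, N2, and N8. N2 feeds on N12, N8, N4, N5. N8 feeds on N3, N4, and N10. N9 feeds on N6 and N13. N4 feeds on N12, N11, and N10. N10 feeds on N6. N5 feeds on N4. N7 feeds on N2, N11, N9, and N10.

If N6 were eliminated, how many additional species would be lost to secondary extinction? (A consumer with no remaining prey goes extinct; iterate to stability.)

Remove N6.
Round 1: N10 (all prey gone) → extinct.
No further losses. Total secondary extinctions: 1.

1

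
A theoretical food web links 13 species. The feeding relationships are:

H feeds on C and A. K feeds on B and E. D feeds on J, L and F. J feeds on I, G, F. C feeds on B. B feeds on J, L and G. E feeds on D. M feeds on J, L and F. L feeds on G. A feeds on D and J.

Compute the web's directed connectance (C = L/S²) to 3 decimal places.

The web has S = 13 species and L = 21 feeding links.
C = L / S² = 21 / 169 = 0.1243 ≈ 0.124.

C = 0.124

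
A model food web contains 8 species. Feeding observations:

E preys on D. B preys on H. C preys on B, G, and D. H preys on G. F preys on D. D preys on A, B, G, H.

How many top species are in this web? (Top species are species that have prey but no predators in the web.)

Top species (has prey, but nothing eats it): E, C, F.
Count: 3.

3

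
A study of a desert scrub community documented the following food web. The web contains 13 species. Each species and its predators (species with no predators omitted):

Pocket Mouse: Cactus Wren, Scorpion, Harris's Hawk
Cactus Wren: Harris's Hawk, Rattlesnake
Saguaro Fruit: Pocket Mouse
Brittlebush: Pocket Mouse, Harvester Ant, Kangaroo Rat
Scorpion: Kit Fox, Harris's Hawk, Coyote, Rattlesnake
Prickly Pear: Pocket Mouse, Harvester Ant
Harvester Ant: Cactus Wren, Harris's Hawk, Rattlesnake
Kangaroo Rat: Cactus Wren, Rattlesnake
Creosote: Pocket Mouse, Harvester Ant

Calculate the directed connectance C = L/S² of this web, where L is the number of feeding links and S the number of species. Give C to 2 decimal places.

The web has S = 13 species and L = 22 feeding links.
C = L / S² = 22 / 169 = 0.1302 ≈ 0.13.

C = 0.13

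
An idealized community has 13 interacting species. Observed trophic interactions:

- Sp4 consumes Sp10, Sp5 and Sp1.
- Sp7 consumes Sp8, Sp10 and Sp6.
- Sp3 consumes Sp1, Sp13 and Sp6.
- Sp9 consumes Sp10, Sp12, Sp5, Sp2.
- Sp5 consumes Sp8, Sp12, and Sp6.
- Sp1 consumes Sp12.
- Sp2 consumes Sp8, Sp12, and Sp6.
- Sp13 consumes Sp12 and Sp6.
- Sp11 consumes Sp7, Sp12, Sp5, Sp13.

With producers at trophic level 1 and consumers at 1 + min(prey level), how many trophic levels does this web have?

2

Producers (level 1): Sp8, Sp12, Sp6, Sp10.
Following each consumer down to its lowest-level prey: Sp12 → Sp11 (levels 1 through 2).
All prey of Sp11 (Sp12 1, Sp13 2, Sp7 2, Sp5 2) are at level 1 or above, so Sp11 is at level 1 + 1 = 2.
Every consumer has at least one prey at level 1 or below, so none exceeds level 2.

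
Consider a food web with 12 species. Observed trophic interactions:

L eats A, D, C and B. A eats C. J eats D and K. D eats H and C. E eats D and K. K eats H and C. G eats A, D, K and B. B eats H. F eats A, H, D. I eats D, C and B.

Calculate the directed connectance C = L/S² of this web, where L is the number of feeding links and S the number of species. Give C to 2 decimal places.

The web has S = 12 species and L = 24 feeding links.
C = L / S² = 24 / 144 = 0.1667 ≈ 0.17.

C = 0.17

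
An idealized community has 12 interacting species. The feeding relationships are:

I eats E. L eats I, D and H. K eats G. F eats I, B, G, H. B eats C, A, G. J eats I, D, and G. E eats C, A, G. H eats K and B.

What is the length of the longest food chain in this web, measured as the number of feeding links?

3 links

One longest chain: A → E → I → L.
It has 4 species and 3 links.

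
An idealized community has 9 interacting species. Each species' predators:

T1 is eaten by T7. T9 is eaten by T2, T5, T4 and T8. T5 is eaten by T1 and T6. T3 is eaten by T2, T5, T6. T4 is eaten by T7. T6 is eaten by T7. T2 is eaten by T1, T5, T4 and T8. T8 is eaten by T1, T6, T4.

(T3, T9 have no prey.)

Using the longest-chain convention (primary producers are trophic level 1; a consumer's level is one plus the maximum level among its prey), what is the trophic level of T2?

Trophic level 2

T3 is a producer → level 1.
T2 eats T3 (level 1); other prey at levels: T9 1 → level 2.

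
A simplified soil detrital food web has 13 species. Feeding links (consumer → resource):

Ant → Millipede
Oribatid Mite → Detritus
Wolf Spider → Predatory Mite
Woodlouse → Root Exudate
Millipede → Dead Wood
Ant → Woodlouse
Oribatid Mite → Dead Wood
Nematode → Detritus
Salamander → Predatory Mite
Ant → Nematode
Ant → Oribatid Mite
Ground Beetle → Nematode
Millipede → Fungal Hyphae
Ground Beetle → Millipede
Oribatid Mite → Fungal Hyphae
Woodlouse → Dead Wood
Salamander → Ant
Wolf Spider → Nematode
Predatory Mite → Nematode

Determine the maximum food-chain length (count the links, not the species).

One longest chain: Detritus → Nematode → Predatory Mite → Wolf Spider.
It has 4 species and 3 links.

3 links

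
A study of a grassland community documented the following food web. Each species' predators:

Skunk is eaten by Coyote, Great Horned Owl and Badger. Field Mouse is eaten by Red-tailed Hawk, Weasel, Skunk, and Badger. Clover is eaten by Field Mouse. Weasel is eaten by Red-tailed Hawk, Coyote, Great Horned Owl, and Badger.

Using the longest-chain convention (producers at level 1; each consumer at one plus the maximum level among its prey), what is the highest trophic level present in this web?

4

Producers (level 1): Clover.
Clover → Field Mouse → Weasel → Red-tailed Hawk gives Red-tailed Hawk level 4.
No species has a prey at level 4, so no species reaches level 5.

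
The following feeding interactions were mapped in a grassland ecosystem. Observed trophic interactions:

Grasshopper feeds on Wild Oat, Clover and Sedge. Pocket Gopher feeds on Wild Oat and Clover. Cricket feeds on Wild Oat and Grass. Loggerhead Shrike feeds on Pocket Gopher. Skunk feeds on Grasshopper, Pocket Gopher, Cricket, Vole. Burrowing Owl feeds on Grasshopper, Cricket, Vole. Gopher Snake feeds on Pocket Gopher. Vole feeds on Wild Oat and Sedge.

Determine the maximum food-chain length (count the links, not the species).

2 links

One longest chain: Wild Oat → Pocket Gopher → Loggerhead Shrike.
It has 3 species and 2 links.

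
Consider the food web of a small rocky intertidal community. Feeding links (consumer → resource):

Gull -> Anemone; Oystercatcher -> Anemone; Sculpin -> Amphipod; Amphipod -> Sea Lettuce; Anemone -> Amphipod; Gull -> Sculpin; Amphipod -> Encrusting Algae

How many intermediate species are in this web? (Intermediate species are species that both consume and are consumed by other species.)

3

Intermediate species (has both prey and predators): Amphipod, Sculpin, Anemone.
Count: 3.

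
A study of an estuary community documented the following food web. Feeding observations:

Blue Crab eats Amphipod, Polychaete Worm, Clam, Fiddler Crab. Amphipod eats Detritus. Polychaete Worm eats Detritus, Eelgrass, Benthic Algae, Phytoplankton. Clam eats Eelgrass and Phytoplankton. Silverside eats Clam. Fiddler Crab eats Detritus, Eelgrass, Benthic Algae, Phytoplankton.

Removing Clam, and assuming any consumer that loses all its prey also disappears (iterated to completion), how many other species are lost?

1

Remove Clam.
Round 1: Silverside (all prey gone) → extinct.
No further losses. Total secondary extinctions: 1.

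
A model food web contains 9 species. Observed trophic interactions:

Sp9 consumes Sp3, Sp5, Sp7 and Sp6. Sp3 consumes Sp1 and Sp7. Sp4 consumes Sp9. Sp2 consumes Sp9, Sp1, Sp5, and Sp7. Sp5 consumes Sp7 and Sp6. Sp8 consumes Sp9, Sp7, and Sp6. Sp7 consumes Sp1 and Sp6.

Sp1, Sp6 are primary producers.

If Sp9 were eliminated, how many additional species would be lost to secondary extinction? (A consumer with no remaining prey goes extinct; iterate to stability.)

1

Remove Sp9.
Round 1: Sp4 (all prey gone) → extinct.
No further losses. Total secondary extinctions: 1.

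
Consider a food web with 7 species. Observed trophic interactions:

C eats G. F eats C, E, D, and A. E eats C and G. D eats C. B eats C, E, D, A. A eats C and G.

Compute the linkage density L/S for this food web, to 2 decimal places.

There are L = 14 links among S = 7 species.
L/S = 14/7 = 2.0000 ≈ 2.00.

L/S = 2.00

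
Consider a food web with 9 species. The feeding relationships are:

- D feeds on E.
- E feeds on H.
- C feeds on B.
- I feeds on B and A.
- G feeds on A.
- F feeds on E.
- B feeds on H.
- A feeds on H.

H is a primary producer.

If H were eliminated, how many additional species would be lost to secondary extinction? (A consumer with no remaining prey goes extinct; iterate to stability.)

Remove H.
Round 1: B (all prey gone), A (all prey gone), E (all prey gone) → extinct.
Round 2: I (all prey gone), D (all prey gone), F (all prey gone), C (all prey gone), G (all prey gone) → extinct.
No further losses. Total secondary extinctions: 8.

8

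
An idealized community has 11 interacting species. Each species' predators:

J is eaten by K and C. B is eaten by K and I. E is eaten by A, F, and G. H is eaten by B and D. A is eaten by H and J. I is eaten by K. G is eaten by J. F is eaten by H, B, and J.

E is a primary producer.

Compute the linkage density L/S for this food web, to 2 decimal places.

L/S = 1.45

There are L = 16 links among S = 11 species.
L/S = 16/11 = 1.4545 ≈ 1.45.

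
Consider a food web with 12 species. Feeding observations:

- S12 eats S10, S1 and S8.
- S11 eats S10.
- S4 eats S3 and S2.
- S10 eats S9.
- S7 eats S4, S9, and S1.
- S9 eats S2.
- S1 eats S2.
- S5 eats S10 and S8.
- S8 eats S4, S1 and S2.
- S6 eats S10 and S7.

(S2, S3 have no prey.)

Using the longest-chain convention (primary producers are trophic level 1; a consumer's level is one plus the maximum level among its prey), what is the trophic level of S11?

S2 is a producer → level 1.
S9 eats S2 → level 2.
S10 eats S9 → level 3.
S11 eats S10 → level 4.

Trophic level 4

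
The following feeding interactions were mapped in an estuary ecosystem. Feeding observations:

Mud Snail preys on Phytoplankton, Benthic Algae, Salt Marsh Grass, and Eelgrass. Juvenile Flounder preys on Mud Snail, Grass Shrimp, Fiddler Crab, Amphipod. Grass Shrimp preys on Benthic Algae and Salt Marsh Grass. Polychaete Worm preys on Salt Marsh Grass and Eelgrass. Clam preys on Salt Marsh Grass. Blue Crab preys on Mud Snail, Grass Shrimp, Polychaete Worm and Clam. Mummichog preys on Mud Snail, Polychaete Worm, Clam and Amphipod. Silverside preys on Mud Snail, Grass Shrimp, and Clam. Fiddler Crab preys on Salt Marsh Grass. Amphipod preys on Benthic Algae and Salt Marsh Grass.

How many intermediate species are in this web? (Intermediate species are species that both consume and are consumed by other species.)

Intermediate species (has both prey and predators): Polychaete Worm, Amphipod, Mud Snail, Clam, Grass Shrimp, Fiddler Crab.
Count: 6.

6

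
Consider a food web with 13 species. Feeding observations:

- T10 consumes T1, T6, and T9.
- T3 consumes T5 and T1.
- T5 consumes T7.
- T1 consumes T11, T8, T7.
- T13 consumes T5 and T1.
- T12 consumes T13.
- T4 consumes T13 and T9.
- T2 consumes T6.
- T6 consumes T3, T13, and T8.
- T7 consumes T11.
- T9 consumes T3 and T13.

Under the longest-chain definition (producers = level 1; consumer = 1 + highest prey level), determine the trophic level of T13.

Trophic level 4

T11 is a producer → level 1.
T7 eats T11 → level 2.
T5 eats T7 → level 3.
T13 eats T5 (level 3); other prey at levels: T1 3 → level 4.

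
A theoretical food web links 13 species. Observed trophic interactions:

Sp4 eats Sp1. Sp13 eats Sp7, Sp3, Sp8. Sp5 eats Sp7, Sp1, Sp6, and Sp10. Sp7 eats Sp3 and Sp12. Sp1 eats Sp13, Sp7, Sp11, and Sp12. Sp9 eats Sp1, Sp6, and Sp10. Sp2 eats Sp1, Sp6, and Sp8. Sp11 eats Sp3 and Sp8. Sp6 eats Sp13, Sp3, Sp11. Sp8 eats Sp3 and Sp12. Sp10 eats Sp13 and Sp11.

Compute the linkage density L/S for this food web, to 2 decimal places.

L/S = 2.23

There are L = 29 links among S = 13 species.
L/S = 29/13 = 2.2308 ≈ 2.23.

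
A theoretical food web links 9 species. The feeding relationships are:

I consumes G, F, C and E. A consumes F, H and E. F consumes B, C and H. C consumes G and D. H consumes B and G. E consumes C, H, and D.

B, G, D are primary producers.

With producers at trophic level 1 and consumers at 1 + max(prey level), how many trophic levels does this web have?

4

Producers (level 1): B, G, D.
B → H → E → I gives I level 4.
No species has a prey at level 4, so no species reaches level 5.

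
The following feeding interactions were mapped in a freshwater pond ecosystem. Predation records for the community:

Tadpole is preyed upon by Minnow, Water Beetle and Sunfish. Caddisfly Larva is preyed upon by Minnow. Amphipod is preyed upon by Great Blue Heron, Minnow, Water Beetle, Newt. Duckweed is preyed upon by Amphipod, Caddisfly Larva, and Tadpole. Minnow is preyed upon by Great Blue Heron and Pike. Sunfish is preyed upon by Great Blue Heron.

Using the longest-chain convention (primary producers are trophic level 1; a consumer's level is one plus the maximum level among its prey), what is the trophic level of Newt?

Trophic level 3

Duckweed is a producer → level 1.
Amphipod eats Duckweed → level 2.
Newt eats Amphipod → level 3.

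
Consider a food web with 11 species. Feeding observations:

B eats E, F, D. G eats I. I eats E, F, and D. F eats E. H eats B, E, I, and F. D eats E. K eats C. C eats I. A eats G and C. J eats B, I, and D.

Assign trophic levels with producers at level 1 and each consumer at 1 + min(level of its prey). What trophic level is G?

E is a producer → level 1.
I eats E → level 2.
G eats I → level 3.
No prey of G is below level 2, so 3 is the minimum.

Trophic level 3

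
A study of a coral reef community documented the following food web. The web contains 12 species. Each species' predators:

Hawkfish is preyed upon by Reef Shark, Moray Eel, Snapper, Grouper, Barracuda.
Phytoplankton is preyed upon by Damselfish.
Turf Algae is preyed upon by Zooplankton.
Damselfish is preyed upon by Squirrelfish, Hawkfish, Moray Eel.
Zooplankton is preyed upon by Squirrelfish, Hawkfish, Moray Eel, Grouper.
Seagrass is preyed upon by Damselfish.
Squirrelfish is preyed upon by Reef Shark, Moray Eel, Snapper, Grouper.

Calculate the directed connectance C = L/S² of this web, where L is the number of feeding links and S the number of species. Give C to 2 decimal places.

The web has S = 12 species and L = 19 feeding links.
C = L / S² = 19 / 144 = 0.1319 ≈ 0.13.

C = 0.13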